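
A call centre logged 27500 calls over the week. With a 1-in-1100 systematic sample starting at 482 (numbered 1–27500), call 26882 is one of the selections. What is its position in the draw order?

k = 1100
position = (26882 − 482)/1100 + 1 = 26400/1100 + 1 = 24 + 1 = 25

25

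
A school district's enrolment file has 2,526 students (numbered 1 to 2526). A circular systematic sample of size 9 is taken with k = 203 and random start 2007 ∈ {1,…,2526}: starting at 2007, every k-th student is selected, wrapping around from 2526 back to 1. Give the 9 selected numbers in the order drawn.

Selection 1: 2007
Selection 2: 2007 + 203 = 2210
Selection 3: 2210 + 203 = 2413
Selection 4: 2413 + 203 = 2616 → 2616 − 2526 = 90
Selection 5: 90 + 203 = 293
Selection 6: 293 + 203 = 496
Selection 7: 496 + 203 = 699
Selection 8: 699 + 203 = 902
Selection 9: 902 + 203 = 1105

2007, 2210, 2413, 90, 293, 496, 699, 902, 1105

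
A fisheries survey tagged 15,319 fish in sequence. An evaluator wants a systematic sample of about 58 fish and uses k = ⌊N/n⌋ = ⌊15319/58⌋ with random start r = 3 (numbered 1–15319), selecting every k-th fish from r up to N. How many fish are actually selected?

k = ⌊15319/58⌋ = 264
Achieved size = ⌊(15319 − 3)/264⌋ + 1 = ⌊15316/264⌋ + 1 = 58 + 1 = 59
(last selection: 3 + 58×264 = 15315 ≤ 15319; next would be 15579 > 15319)

59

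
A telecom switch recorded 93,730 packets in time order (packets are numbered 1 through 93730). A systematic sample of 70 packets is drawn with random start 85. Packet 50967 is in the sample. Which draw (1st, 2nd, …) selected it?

39

k = 93730/70 = 1339
position = (50967 − 85)/1339 + 1 = 50882/1339 + 1 = 38 + 1 = 39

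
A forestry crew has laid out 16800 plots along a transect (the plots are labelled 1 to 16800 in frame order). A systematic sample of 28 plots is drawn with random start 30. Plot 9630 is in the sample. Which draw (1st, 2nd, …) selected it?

k = 16800/28 = 600
position = (9630 − 30)/600 + 1 = 9600/600 + 1 = 16 + 1 = 17

17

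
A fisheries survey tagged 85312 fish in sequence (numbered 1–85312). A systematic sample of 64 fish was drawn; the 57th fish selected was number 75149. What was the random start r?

501

k = 85312/64 = 1333
r = 75149 − (57−1)×1333 = 75149 − 74648 = 501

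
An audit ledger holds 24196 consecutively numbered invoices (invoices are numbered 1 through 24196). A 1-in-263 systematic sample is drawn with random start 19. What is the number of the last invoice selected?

k = 263
92nd selection = r + (92−1)·k = 19 + 91×263 = 19 + 23933 = 23952

23952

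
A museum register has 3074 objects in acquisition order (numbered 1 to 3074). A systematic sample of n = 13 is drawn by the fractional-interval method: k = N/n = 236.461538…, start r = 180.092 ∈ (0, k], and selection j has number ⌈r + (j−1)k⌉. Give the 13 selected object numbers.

j=1: r + 0k = 180.092 → ⌈·⌉ = 181
j=2: r + 1k = 416.553538… → ⌈·⌉ = 417
j=3: r + 2k = 653.015076… → ⌈·⌉ = 654
j=4: r + 3k = 889.476615… → ⌈·⌉ = 890
j=5: r + 4k = 1125.938153… → ⌈·⌉ = 1126
j=6: r + 5k = 1362.399692… → ⌈·⌉ = 1363
j=7: r + 6k = 1598.861230… → ⌈·⌉ = 1599
j=8: r + 7k = 1835.322769… → ⌈·⌉ = 1836
j=9: r + 8k = 2071.784307… → ⌈·⌉ = 2072
j=10: r + 9k = 2308.245846… → ⌈·⌉ = 2309
j=11: r + 10k = 2544.707384… → ⌈·⌉ = 2545
j=12: r + 11k = 2781.168923… → ⌈·⌉ = 2782
j=13: r + 12k = 3017.630461… → ⌈·⌉ = 3018

181, 417, 654, 890, 1126, 1363, 1599, 1836, 2072, 2309, 2545, 2782, 3018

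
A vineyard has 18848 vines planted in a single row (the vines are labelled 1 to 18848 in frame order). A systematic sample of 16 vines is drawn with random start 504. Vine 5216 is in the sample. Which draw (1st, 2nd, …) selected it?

5

k = 18848/16 = 1178
position = (5216 − 504)/1178 + 1 = 4712/1178 + 1 = 4 + 1 = 5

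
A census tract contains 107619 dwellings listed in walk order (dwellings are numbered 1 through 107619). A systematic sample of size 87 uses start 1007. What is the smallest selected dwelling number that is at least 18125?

k = 107619/87 = 1237
Steps past start: ⌈(18125 − 1007)/1237⌉ = ⌈17118/1237⌉ = 14
Selected dwelling: 1007 + 14×1237 = 18325

18325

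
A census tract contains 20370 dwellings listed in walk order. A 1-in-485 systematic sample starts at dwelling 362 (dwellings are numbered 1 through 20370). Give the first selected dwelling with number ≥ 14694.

k = 485
Steps past start: ⌈(14694 − 362)/485⌉ = ⌈14332/485⌉ = 30
Selected dwelling: 362 + 30×485 = 14912

14912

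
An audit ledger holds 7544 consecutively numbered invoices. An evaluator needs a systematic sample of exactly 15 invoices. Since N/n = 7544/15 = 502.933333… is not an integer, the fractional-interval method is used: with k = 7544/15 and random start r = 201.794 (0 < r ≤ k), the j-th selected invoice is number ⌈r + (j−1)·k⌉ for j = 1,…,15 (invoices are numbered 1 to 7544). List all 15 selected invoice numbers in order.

202, 705, 1208, 1711, 2214, 2717, 3220, 3723, 4226, 4729, 5232, 5735, 6237, 6740, 7243

j=1: r + 0k = 201.794 → ⌈·⌉ = 202
j=2: r + 1k = 704.727333… → ⌈·⌉ = 705
j=3: r + 2k = 1207.660666… → ⌈·⌉ = 1208
j=4: r + 3k = 1710.594 → ⌈·⌉ = 1711
j=5: r + 4k = 2213.527333… → ⌈·⌉ = 2214
j=6: r + 5k = 2716.460666… → ⌈·⌉ = 2717
j=7: r + 6k = 3219.394 → ⌈·⌉ = 3220
j=8: r + 7k = 3722.327333… → ⌈·⌉ = 3723
j=9: r + 8k = 4225.260666… → ⌈·⌉ = 4226
j=10: r + 9k = 4728.194 → ⌈·⌉ = 4729
j=11: r + 10k = 5231.127333… → ⌈·⌉ = 5232
j=12: r + 11k = 5734.060666… → ⌈·⌉ = 5735
j=13: r + 12k = 6236.994 → ⌈·⌉ = 6237
j=14: r + 13k = 6739.927333… → ⌈·⌉ = 6740
j=15: r + 14k = 7242.860666… → ⌈·⌉ = 7243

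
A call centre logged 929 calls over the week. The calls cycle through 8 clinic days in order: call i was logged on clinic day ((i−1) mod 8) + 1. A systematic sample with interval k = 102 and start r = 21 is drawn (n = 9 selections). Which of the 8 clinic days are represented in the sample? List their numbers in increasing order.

Consecutive selections differ by k = 102, so their clinic day numbers differ by 102 mod 8 = 6.
gcd(102, 8) = 2, so the sample visits 8/2 = 4 distinct residues mod 8.
Start 21 is clinic day 5; the clinic days hit are 1, 3, 5, 7.

1, 3, 5, 7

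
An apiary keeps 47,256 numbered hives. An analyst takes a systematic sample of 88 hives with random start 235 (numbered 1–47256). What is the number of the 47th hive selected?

k = 47256/88 = 537
47th selection = r + (47−1)·k = 235 + 46×537 = 235 + 24702 = 24937

24937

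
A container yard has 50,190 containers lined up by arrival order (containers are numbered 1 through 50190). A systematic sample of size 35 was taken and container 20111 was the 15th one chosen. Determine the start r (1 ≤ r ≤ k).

35

k = 50190/35 = 1434
r = 20111 − (15−1)×1434 = 20111 − 20076 = 35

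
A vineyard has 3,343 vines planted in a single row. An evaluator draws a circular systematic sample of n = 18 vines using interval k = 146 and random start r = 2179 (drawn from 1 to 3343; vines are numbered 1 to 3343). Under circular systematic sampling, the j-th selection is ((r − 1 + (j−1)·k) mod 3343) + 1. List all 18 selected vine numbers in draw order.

2179, 2325, 2471, 2617, 2763, 2909, 3055, 3201, 4, 150, 296, 442, 588, 734, 880, 1026, 1172, 1318

Selection 1: 2179
Selection 2: 2179 + 146 = 2325
Selection 3: 2325 + 146 = 2471
Selection 4: 2471 + 146 = 2617
Selection 5: 2617 + 146 = 2763
Selection 6: 2763 + 146 = 2909
Selection 7: 2909 + 146 = 3055
Selection 8: 3055 + 146 = 3201
Selection 9: 3201 + 146 = 3347 → 3347 − 3343 = 4
Selection 10: 4 + 146 = 150
Selection 11: 150 + 146 = 296
Selection 12: 296 + 146 = 442
Selection 13: 442 + 146 = 588
Selection 14: 588 + 146 = 734
Selection 15: 734 + 146 = 880
Selection 16: 880 + 146 = 1026
Selection 17: 1026 + 146 = 1172
Selection 18: 1172 + 146 = 1318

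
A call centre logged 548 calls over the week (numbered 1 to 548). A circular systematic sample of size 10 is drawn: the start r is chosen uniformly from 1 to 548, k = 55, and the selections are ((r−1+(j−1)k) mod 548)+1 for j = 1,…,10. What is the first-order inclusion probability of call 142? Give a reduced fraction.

5/274

For each position j, as r ranges over 1…548 the j-th selection hits every call exactly once, so call 142 is selected for exactly 10 of the 548 starts.
Inclusion probability = 10/548 = 5/274.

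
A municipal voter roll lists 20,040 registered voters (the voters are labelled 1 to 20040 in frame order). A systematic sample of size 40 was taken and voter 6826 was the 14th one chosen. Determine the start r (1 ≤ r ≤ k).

k = 20040/40 = 501
r = 6826 − (14−1)×501 = 6826 − 6513 = 313

313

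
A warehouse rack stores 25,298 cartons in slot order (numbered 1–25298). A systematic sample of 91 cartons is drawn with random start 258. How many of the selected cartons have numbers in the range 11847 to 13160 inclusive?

k = 25298/91 = 278
First selection ≥ 11847: 258 + ⌈(11847−258)/278⌉·278 = 258 + 42×278 = 11934
Last selection ≤ 13160: 258 + ⌊(13160−258)/278⌋·278 = 258 + 46×278 = 13046
Count = 46 − 42 + 1 = 5

5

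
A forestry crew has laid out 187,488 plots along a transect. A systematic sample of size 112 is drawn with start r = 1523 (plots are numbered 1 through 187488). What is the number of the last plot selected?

k = 187488/112 = 1674
112th selection = r + (112−1)·k = 1523 + 111×1674 = 1523 + 185814 = 187337

187337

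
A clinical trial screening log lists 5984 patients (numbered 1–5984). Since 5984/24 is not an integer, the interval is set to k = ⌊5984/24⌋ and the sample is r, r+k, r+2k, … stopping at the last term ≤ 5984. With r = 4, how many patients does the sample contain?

25

k = ⌊5984/24⌋ = 249
Achieved size = ⌊(5984 − 4)/249⌋ + 1 = ⌊5980/249⌋ + 1 = 24 + 1 = 25
(last selection: 4 + 24×249 = 5980 ≤ 5984; next would be 6229 > 5984)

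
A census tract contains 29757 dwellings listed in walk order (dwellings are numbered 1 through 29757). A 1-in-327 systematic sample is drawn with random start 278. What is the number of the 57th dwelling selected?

k = 327
57th selection = r + (57−1)·k = 278 + 56×327 = 278 + 18312 = 18590

18590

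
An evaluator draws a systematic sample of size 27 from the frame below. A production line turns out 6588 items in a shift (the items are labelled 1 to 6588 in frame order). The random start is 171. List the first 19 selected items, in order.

k = N/n = 6588/27 = 244
item 1: 171
item 2: 171 + 244 = 415
item 3: 415 + 244 = 659
item 4: 659 + 244 = 903
item 5: 903 + 244 = 1147
item 6: 1147 + 244 = 1391
item 7: 1391 + 244 = 1635
item 8: 1635 + 244 = 1879
item 9: 1879 + 244 = 2123
item 10: 2123 + 244 = 2367
item 11: 2367 + 244 = 2611
item 12: 2611 + 244 = 2855
item 13: 2855 + 244 = 3099
item 14: 3099 + 244 = 3343
item 15: 3343 + 244 = 3587
item 16: 3587 + 244 = 3831
item 17: 3831 + 244 = 4075
item 18: 4075 + 244 = 4319
item 19: 4319 + 244 = 4563

171, 415, 659, 903, 1147, 1391, 1635, 1879, 2123, 2367, 2611, 2855, 3099, 3343, 3587, 3831, 4075, 4319, 4563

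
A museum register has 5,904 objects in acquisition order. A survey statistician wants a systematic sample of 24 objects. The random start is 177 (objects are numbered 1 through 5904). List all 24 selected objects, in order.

k = N/n = 5904/24 = 246
object 1: 177
object 2: 177 + 246 = 423
object 3: 423 + 246 = 669
object 4: 669 + 246 = 915
object 5: 915 + 246 = 1161
object 6: 1161 + 246 = 1407
object 7: 1407 + 246 = 1653
object 8: 1653 + 246 = 1899
object 9: 1899 + 246 = 2145
object 10: 2145 + 246 = 2391
object 11: 2391 + 246 = 2637
object 12: 2637 + 246 = 2883
object 13: 2883 + 246 = 3129
object 14: 3129 + 246 = 3375
object 15: 3375 + 246 = 3621
object 16: 3621 + 246 = 3867
object 17: 3867 + 246 = 4113
object 18: 4113 + 246 = 4359
object 19: 4359 + 246 = 4605
object 20: 4605 + 246 = 4851
object 21: 4851 + 246 = 5097
object 22: 5097 + 246 = 5343
object 23: 5343 + 246 = 5589
object 24: 5589 + 246 = 5835

177, 423, 669, 915, 1161, 1407, 1653, 1899, 2145, 2391, 2637, 2883, 3129, 3375, 3621, 3867, 4113, 4359, 4605, 4851, 5097, 5343, 5589, 5835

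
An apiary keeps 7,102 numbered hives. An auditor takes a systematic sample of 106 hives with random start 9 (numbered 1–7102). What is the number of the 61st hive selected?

4029

k = 7102/106 = 67
61st selection = r + (61−1)·k = 9 + 60×67 = 9 + 4020 = 4029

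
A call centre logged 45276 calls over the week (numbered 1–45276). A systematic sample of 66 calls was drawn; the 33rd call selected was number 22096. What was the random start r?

k = 45276/66 = 686
r = 22096 − (33−1)×686 = 22096 − 21952 = 144

144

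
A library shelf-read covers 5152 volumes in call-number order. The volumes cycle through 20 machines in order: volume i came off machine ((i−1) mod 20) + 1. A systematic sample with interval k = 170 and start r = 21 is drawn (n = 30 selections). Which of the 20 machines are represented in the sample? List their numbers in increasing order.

Consecutive selections differ by k = 170, so their machine numbers differ by 170 mod 20 = 10.
gcd(170, 20) = 10, so the sample visits 20/10 = 2 distinct residues mod 20.
Start 21 is machine 1; the machines hit are 1, 11.

1, 11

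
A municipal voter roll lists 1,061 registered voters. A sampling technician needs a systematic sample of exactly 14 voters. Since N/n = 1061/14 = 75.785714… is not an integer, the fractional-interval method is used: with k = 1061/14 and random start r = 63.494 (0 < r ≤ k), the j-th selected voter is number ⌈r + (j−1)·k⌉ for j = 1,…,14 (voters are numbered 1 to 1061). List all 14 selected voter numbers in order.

64, 140, 216, 291, 367, 443, 519, 594, 670, 746, 822, 898, 973, 1049

j=1: r + 0k = 63.494 → ⌈·⌉ = 64
j=2: r + 1k = 139.279714… → ⌈·⌉ = 140
j=3: r + 2k = 215.065428… → ⌈·⌉ = 216
j=4: r + 3k = 290.851142… → ⌈·⌉ = 291
j=5: r + 4k = 366.636857… → ⌈·⌉ = 367
j=6: r + 5k = 442.422571… → ⌈·⌉ = 443
j=7: r + 6k = 518.208285… → ⌈·⌉ = 519
j=8: r + 7k = 593.994 → ⌈·⌉ = 594
j=9: r + 8k = 669.779714… → ⌈·⌉ = 670
j=10: r + 9k = 745.565428… → ⌈·⌉ = 746
j=11: r + 10k = 821.351142… → ⌈·⌉ = 822
j=12: r + 11k = 897.136857… → ⌈·⌉ = 898
j=13: r + 12k = 972.922571… → ⌈·⌉ = 973
j=14: r + 13k = 1048.708285… → ⌈·⌉ = 1049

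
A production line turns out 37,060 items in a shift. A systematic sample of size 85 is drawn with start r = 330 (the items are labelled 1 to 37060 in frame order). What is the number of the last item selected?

k = 37060/85 = 436
85th selection = r + (85−1)·k = 330 + 84×436 = 330 + 36624 = 36954

36954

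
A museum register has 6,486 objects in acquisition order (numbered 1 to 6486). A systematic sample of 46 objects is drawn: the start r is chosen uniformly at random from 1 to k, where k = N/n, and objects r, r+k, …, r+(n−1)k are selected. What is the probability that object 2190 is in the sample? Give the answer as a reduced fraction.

k = 6486/46 = 141.
Object 2190 is selected iff r ≡ 2190 (mod 141); exactly one such r in {1,…,141}.
Inclusion probability = 1/141.

1/141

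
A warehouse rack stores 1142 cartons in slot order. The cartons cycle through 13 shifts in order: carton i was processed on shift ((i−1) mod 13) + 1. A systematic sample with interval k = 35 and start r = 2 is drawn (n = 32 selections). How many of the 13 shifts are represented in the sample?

13

Consecutive selections differ by k = 35, so their shift numbers differ by 35 mod 13 = 9.
gcd(35, 13) = 1, so the sample visits 13/1 = 13 distinct residues mod 13.
Start 2 is shift 2; the shifts hit are 1, 2, 3, 4, 5, 6, 7, 8, 9, 10, 11, 12, 13.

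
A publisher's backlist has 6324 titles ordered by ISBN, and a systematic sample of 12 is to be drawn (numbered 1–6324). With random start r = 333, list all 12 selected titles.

333, 860, 1387, 1914, 2441, 2968, 3495, 4022, 4549, 5076, 5603, 6130

k = N/n = 6324/12 = 527
title 1: 333
title 2: 333 + 527 = 860
title 3: 860 + 527 = 1387
title 4: 1387 + 527 = 1914
title 5: 1914 + 527 = 2441
title 6: 2441 + 527 = 2968
title 7: 2968 + 527 = 3495
title 8: 3495 + 527 = 4022
title 9: 4022 + 527 = 4549
title 10: 4549 + 527 = 5076
title 11: 5076 + 527 = 5603
title 12: 5603 + 527 = 6130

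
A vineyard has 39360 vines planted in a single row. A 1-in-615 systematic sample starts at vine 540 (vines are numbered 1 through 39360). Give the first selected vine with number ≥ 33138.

33750

k = 615
Steps past start: ⌈(33138 − 540)/615⌉ = ⌈32598/615⌉ = 54
Selected vine: 540 + 54×615 = 33750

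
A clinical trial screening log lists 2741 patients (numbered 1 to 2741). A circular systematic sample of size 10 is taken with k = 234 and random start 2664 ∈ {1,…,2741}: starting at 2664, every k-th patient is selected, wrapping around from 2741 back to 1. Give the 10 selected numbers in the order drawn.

Selection 1: 2664
Selection 2: 2664 + 234 = 2898 → 2898 − 2741 = 157
Selection 3: 157 + 234 = 391
Selection 4: 391 + 234 = 625
Selection 5: 625 + 234 = 859
Selection 6: 859 + 234 = 1093
Selection 7: 1093 + 234 = 1327
Selection 8: 1327 + 234 = 1561
Selection 9: 1561 + 234 = 1795
Selection 10: 1795 + 234 = 2029

2664, 157, 391, 625, 859, 1093, 1327, 1561, 1795, 2029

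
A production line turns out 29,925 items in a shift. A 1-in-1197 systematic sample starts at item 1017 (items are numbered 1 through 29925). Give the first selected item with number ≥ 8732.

9396

k = 1197
Steps past start: ⌈(8732 − 1017)/1197⌉ = ⌈7715/1197⌉ = 7
Selected item: 1017 + 7×1197 = 9396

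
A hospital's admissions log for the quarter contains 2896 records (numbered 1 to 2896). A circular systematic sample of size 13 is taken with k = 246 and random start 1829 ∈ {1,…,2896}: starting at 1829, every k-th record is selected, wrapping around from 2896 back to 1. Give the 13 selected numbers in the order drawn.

1829, 2075, 2321, 2567, 2813, 163, 409, 655, 901, 1147, 1393, 1639, 1885

Selection 1: 1829
Selection 2: 1829 + 246 = 2075
Selection 3: 2075 + 246 = 2321
Selection 4: 2321 + 246 = 2567
Selection 5: 2567 + 246 = 2813
Selection 6: 2813 + 246 = 3059 → 3059 − 2896 = 163
Selection 7: 163 + 246 = 409
Selection 8: 409 + 246 = 655
Selection 9: 655 + 246 = 901
Selection 10: 901 + 246 = 1147
Selection 11: 1147 + 246 = 1393
Selection 12: 1393 + 246 = 1639
Selection 13: 1639 + 246 = 1885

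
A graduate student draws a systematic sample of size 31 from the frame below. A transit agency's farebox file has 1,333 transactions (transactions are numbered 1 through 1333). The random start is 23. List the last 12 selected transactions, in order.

840, 883, 926, 969, 1012, 1055, 1098, 1141, 1184, 1227, 1270, 1313

k = N/n = 1333/31 = 43
20th selection = 23 + 19×43 = 840
21st: 840 + 43 = 883
22nd: 883 + 43 = 926
23rd: 926 + 43 = 969
24th: 969 + 43 = 1012
25th: 1012 + 43 = 1055
26th: 1055 + 43 = 1098
27th: 1098 + 43 = 1141
28th: 1141 + 43 = 1184
29th: 1184 + 43 = 1227
30th: 1227 + 43 = 1270
31st: 1270 + 43 = 1313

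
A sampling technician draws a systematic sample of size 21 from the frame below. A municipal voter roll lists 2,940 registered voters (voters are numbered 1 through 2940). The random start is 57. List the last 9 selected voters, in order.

1737, 1877, 2017, 2157, 2297, 2437, 2577, 2717, 2857

k = N/n = 2940/21 = 140
13th selection = 57 + 12×140 = 1737
14th: 1737 + 140 = 1877
15th: 1877 + 140 = 2017
16th: 2017 + 140 = 2157
17th: 2157 + 140 = 2297
18th: 2297 + 140 = 2437
19th: 2437 + 140 = 2577
20th: 2577 + 140 = 2717
21st: 2717 + 140 = 2857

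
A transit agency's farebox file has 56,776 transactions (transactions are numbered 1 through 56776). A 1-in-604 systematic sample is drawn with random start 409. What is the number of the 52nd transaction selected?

k = 604
52nd selection = r + (52−1)·k = 409 + 51×604 = 409 + 30804 = 31213

31213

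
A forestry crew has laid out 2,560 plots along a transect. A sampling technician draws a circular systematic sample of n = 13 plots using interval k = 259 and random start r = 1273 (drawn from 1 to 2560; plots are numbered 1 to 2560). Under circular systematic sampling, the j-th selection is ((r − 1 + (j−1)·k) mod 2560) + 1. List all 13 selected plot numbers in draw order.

Selection 1: 1273
Selection 2: 1273 + 259 = 1532
Selection 3: 1532 + 259 = 1791
Selection 4: 1791 + 259 = 2050
Selection 5: 2050 + 259 = 2309
Selection 6: 2309 + 259 = 2568 → 2568 − 2560 = 8
Selection 7: 8 + 259 = 267
Selection 8: 267 + 259 = 526
Selection 9: 526 + 259 = 785
Selection 10: 785 + 259 = 1044
Selection 11: 1044 + 259 = 1303
Selection 12: 1303 + 259 = 1562
Selection 13: 1562 + 259 = 1821

1273, 1532, 1791, 2050, 2309, 8, 267, 526, 785, 1044, 1303, 1562, 1821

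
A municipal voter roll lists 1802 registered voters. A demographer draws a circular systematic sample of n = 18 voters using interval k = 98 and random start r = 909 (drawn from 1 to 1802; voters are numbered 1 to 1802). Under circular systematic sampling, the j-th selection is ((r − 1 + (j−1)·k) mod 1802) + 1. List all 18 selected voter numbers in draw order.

Selection 1: 909
Selection 2: 909 + 98 = 1007
Selection 3: 1007 + 98 = 1105
Selection 4: 1105 + 98 = 1203
Selection 5: 1203 + 98 = 1301
Selection 6: 1301 + 98 = 1399
Selection 7: 1399 + 98 = 1497
Selection 8: 1497 + 98 = 1595
Selection 9: 1595 + 98 = 1693
Selection 10: 1693 + 98 = 1791
Selection 11: 1791 + 98 = 1889 → 1889 − 1802 = 87
Selection 12: 87 + 98 = 185
Selection 13: 185 + 98 = 283
Selection 14: 283 + 98 = 381
Selection 15: 381 + 98 = 479
Selection 16: 479 + 98 = 577
Selection 17: 577 + 98 = 675
Selection 18: 675 + 98 = 773

909, 1007, 1105, 1203, 1301, 1399, 1497, 1595, 1693, 1791, 87, 185, 283, 381, 479, 577, 675, 773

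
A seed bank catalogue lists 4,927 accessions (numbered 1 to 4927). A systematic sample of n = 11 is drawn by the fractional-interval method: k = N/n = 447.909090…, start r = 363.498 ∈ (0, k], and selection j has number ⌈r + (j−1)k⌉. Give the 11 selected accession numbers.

364, 812, 1260, 1708, 2156, 2604, 3051, 3499, 3947, 4395, 4843

j=1: r + 0k = 363.498 → ⌈·⌉ = 364
j=2: r + 1k = 811.407090… → ⌈·⌉ = 812
j=3: r + 2k = 1259.316181… → ⌈·⌉ = 1260
j=4: r + 3k = 1707.225272… → ⌈·⌉ = 1708
j=5: r + 4k = 2155.134363… → ⌈·⌉ = 2156
j=6: r + 5k = 2603.043454… → ⌈·⌉ = 2604
j=7: r + 6k = 3050.952545… → ⌈·⌉ = 3051
j=8: r + 7k = 3498.861636… → ⌈·⌉ = 3499
j=9: r + 8k = 3946.770727… → ⌈·⌉ = 3947
j=10: r + 9k = 4394.679818… → ⌈·⌉ = 4395
j=11: r + 10k = 4842.588909… → ⌈·⌉ = 4843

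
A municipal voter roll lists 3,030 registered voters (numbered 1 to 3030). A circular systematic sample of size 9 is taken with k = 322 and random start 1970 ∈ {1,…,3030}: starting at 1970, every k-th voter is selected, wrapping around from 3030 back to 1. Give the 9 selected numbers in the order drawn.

Selection 1: 1970
Selection 2: 1970 + 322 = 2292
Selection 3: 2292 + 322 = 2614
Selection 4: 2614 + 322 = 2936
Selection 5: 2936 + 322 = 3258 → 3258 − 3030 = 228
Selection 6: 228 + 322 = 550
Selection 7: 550 + 322 = 872
Selection 8: 872 + 322 = 1194
Selection 9: 1194 + 322 = 1516

1970, 2292, 2614, 2936, 228, 550, 872, 1194, 1516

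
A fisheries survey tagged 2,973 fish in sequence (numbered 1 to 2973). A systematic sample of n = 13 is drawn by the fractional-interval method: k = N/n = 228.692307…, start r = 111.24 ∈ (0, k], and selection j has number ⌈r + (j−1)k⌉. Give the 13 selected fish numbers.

112, 340, 569, 798, 1027, 1255, 1484, 1713, 1941, 2170, 2399, 2627, 2856

j=1: r + 0k = 111.24 → ⌈·⌉ = 112
j=2: r + 1k = 339.932307… → ⌈·⌉ = 340
j=3: r + 2k = 568.624615… → ⌈·⌉ = 569
j=4: r + 3k = 797.316923… → ⌈·⌉ = 798
j=5: r + 4k = 1026.009230… → ⌈·⌉ = 1027
j=6: r + 5k = 1254.701538… → ⌈·⌉ = 1255
j=7: r + 6k = 1483.393846… → ⌈·⌉ = 1484
j=8: r + 7k = 1712.086153… → ⌈·⌉ = 1713
j=9: r + 8k = 1940.778461… → ⌈·⌉ = 1941
j=10: r + 9k = 2169.470769… → ⌈·⌉ = 2170
j=11: r + 10k = 2398.163076… → ⌈·⌉ = 2399
j=12: r + 11k = 2626.855384… → ⌈·⌉ = 2627
j=13: r + 12k = 2855.547692… → ⌈·⌉ = 2856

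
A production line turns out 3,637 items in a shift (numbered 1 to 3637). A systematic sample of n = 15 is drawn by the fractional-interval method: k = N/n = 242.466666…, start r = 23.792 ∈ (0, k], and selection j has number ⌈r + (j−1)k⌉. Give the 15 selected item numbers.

24, 267, 509, 752, 994, 1237, 1479, 1722, 1964, 2206, 2449, 2691, 2934, 3176, 3419

j=1: r + 0k = 23.792 → ⌈·⌉ = 24
j=2: r + 1k = 266.258666… → ⌈·⌉ = 267
j=3: r + 2k = 508.725333… → ⌈·⌉ = 509
j=4: r + 3k = 751.192 → ⌈·⌉ = 752
j=5: r + 4k = 993.658666… → ⌈·⌉ = 994
j=6: r + 5k = 1236.125333… → ⌈·⌉ = 1237
j=7: r + 6k = 1478.592 → ⌈·⌉ = 1479
j=8: r + 7k = 1721.058666… → ⌈·⌉ = 1722
j=9: r + 8k = 1963.525333… → ⌈·⌉ = 1964
j=10: r + 9k = 2205.992 → ⌈·⌉ = 2206
j=11: r + 10k = 2448.458666… → ⌈·⌉ = 2449
j=12: r + 11k = 2690.925333… → ⌈·⌉ = 2691
j=13: r + 12k = 2933.392 → ⌈·⌉ = 2934
j=14: r + 13k = 3175.858666… → ⌈·⌉ = 3176
j=15: r + 14k = 3418.325333… → ⌈·⌉ = 3419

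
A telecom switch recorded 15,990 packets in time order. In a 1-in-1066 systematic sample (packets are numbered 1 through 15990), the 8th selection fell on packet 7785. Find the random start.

k = 1066
r = 7785 − (8−1)×1066 = 7785 − 7462 = 323

323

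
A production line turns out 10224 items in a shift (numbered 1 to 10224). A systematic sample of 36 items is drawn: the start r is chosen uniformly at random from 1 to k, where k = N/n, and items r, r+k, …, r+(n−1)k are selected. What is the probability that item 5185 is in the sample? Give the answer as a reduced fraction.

k = 10224/36 = 284.
Item 5185 is selected iff r ≡ 5185 (mod 284); exactly one such r in {1,…,284}.
Inclusion probability = 1/284.

1/284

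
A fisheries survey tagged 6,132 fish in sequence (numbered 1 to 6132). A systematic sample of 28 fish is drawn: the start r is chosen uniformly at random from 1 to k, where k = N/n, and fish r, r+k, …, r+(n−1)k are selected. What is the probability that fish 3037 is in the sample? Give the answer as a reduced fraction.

k = 6132/28 = 219.
Fish 3037 is selected iff r ≡ 3037 (mod 219); exactly one such r in {1,…,219}.
Inclusion probability = 1/219.

1/219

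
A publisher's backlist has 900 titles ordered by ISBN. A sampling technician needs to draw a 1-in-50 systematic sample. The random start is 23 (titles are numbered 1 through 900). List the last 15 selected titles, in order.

4th selection = 23 + 3×50 = 173
5th: 173 + 50 = 223
6th: 223 + 50 = 273
7th: 273 + 50 = 323
8th: 323 + 50 = 373
9th: 373 + 50 = 423
10th: 423 + 50 = 473
11th: 473 + 50 = 523
12th: 523 + 50 = 573
13th: 573 + 50 = 623
14th: 623 + 50 = 673
15th: 673 + 50 = 723
16th: 723 + 50 = 773
17th: 773 + 50 = 823
18th: 823 + 50 = 873

173, 223, 273, 323, 373, 423, 473, 523, 573, 623, 673, 723, 773, 823, 873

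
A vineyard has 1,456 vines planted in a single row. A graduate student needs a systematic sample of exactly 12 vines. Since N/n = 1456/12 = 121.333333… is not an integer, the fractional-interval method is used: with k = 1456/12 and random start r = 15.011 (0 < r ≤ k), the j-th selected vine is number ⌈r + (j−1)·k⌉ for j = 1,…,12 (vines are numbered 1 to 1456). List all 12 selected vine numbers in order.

16, 137, 258, 380, 501, 622, 744, 865, 986, 1108, 1229, 1350

j=1: r + 0k = 15.011 → ⌈·⌉ = 16
j=2: r + 1k = 136.344333… → ⌈·⌉ = 137
j=3: r + 2k = 257.677666… → ⌈·⌉ = 258
j=4: r + 3k = 379.011 → ⌈·⌉ = 380
j=5: r + 4k = 500.344333… → ⌈·⌉ = 501
j=6: r + 5k = 621.677666… → ⌈·⌉ = 622
j=7: r + 6k = 743.011 → ⌈·⌉ = 744
j=8: r + 7k = 864.344333… → ⌈·⌉ = 865
j=9: r + 8k = 985.677666… → ⌈·⌉ = 986
j=10: r + 9k = 1107.011 → ⌈·⌉ = 1108
j=11: r + 10k = 1228.344333… → ⌈·⌉ = 1229
j=12: r + 11k = 1349.677666… → ⌈·⌉ = 1350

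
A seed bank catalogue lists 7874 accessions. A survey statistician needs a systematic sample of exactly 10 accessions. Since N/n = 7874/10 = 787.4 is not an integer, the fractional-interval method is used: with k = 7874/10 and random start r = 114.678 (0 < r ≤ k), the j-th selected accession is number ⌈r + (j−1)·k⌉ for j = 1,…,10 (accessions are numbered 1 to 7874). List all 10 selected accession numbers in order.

115, 903, 1690, 2477, 3265, 4052, 4840, 5627, 6414, 7202

j=1: r + 0k = 114.678 → ⌈·⌉ = 115
j=2: r + 1k = 902.078 → ⌈·⌉ = 903
j=3: r + 2k = 1689.478 → ⌈·⌉ = 1690
j=4: r + 3k = 2476.878 → ⌈·⌉ = 2477
j=5: r + 4k = 3264.278 → ⌈·⌉ = 3265
j=6: r + 5k = 4051.678 → ⌈·⌉ = 4052
j=7: r + 6k = 4839.078 → ⌈·⌉ = 4840
j=8: r + 7k = 5626.478 → ⌈·⌉ = 5627
j=9: r + 8k = 6413.878 → ⌈·⌉ = 6414
j=10: r + 9k = 7201.278 → ⌈·⌉ = 7202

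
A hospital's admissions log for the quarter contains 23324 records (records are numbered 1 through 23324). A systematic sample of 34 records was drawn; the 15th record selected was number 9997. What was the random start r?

k = 23324/34 = 686
r = 9997 − (15−1)×686 = 9997 − 9604 = 393

393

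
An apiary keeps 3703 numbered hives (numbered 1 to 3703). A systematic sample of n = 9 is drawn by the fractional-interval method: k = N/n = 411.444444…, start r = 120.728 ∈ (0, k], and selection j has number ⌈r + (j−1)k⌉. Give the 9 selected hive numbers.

121, 533, 944, 1356, 1767, 2178, 2590, 3001, 3413

j=1: r + 0k = 120.728 → ⌈·⌉ = 121
j=2: r + 1k = 532.172444… → ⌈·⌉ = 533
j=3: r + 2k = 943.616888… → ⌈·⌉ = 944
j=4: r + 3k = 1355.061333… → ⌈·⌉ = 1356
j=5: r + 4k = 1766.505777… → ⌈·⌉ = 1767
j=6: r + 5k = 2177.950222… → ⌈·⌉ = 2178
j=7: r + 6k = 2589.394666… → ⌈·⌉ = 2590
j=8: r + 7k = 3000.839111… → ⌈·⌉ = 3001
j=9: r + 8k = 3412.283555… → ⌈·⌉ = 3413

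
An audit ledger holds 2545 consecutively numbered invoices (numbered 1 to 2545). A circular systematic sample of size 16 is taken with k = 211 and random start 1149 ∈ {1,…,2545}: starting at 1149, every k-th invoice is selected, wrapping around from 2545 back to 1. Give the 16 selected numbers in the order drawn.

1149, 1360, 1571, 1782, 1993, 2204, 2415, 81, 292, 503, 714, 925, 1136, 1347, 1558, 1769

Selection 1: 1149
Selection 2: 1149 + 211 = 1360
Selection 3: 1360 + 211 = 1571
Selection 4: 1571 + 211 = 1782
Selection 5: 1782 + 211 = 1993
Selection 6: 1993 + 211 = 2204
Selection 7: 2204 + 211 = 2415
Selection 8: 2415 + 211 = 2626 → 2626 − 2545 = 81
Selection 9: 81 + 211 = 292
Selection 10: 292 + 211 = 503
Selection 11: 503 + 211 = 714
Selection 12: 714 + 211 = 925
Selection 13: 925 + 211 = 1136
Selection 14: 1136 + 211 = 1347
Selection 15: 1347 + 211 = 1558
Selection 16: 1558 + 211 = 1769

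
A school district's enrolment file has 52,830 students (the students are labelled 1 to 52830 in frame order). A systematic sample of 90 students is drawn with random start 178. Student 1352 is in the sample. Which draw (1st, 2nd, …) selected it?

k = 52830/90 = 587
position = (1352 − 178)/587 + 1 = 1174/587 + 1 = 2 + 1 = 3

3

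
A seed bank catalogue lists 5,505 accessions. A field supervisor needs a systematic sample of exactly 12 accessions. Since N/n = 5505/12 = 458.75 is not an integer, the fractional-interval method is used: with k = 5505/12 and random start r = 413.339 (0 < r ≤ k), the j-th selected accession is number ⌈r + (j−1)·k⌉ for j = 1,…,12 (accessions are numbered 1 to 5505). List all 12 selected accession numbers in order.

j=1: r + 0k = 413.339 → ⌈·⌉ = 414
j=2: r + 1k = 872.089 → ⌈·⌉ = 873
j=3: r + 2k = 1330.839 → ⌈·⌉ = 1331
j=4: r + 3k = 1789.589 → ⌈·⌉ = 1790
j=5: r + 4k = 2248.339 → ⌈·⌉ = 2249
j=6: r + 5k = 2707.089 → ⌈·⌉ = 2708
j=7: r + 6k = 3165.839 → ⌈·⌉ = 3166
j=8: r + 7k = 3624.589 → ⌈·⌉ = 3625
j=9: r + 8k = 4083.339 → ⌈·⌉ = 4084
j=10: r + 9k = 4542.089 → ⌈·⌉ = 4543
j=11: r + 10k = 5000.839 → ⌈·⌉ = 5001
j=12: r + 11k = 5459.589 → ⌈·⌉ = 5460

414, 873, 1331, 1790, 2249, 2708, 3166, 3625, 4084, 4543, 5001, 5460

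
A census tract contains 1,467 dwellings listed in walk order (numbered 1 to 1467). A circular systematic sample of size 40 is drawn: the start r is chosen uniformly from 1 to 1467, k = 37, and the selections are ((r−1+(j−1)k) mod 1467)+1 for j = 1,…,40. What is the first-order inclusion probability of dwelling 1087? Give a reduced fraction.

40/1467

For each position j, as r ranges over 1…1467 the j-th selection hits every dwelling exactly once, so dwelling 1087 is selected for exactly 40 of the 1467 starts.
Inclusion probability = 40/1467.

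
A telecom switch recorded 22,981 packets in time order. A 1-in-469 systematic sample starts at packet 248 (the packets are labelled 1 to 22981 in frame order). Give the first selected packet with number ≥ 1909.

2124

k = 469
Steps past start: ⌈(1909 − 248)/469⌉ = ⌈1661/469⌉ = 4
Selected packet: 248 + 4×469 = 2124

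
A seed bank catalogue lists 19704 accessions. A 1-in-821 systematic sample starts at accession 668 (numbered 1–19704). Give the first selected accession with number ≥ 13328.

13804

k = 821
Steps past start: ⌈(13328 − 668)/821⌉ = ⌈12660/821⌉ = 16
Selected accession: 668 + 16×821 = 13804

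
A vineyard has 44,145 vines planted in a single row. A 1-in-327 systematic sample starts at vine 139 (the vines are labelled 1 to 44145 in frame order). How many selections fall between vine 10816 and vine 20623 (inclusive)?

k = 327
First selection ≥ 10816: 139 + ⌈(10816−139)/327⌉·327 = 139 + 33×327 = 10930
Last selection ≤ 20623: 139 + ⌊(20623−139)/327⌋·327 = 139 + 62×327 = 20413
Count = 62 − 33 + 1 = 30

30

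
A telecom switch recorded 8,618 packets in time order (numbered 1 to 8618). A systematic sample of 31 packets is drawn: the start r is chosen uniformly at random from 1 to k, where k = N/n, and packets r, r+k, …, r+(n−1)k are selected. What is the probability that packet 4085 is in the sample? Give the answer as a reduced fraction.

1/278

k = 8618/31 = 278.
Packet 4085 is selected iff r ≡ 4085 (mod 278); exactly one such r in {1,…,278}.
Inclusion probability = 1/278.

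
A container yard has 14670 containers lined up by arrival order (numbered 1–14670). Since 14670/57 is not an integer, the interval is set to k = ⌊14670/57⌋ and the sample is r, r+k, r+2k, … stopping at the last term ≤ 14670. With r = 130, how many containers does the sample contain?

57

k = ⌊14670/57⌋ = 257
Achieved size = ⌊(14670 − 130)/257⌋ + 1 = ⌊14540/257⌋ + 1 = 56 + 1 = 57
(last selection: 130 + 56×257 = 14522 ≤ 14670; next would be 14779 > 14670)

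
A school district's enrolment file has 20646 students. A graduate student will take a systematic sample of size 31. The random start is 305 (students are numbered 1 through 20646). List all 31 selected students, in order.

305, 971, 1637, 2303, 2969, 3635, 4301, 4967, 5633, 6299, 6965, 7631, 8297, 8963, 9629, 10295, 10961, 11627, 12293, 12959, 13625, 14291, 14957, 15623, 16289, 16955, 17621, 18287, 18953, 19619, 20285

k = N/n = 20646/31 = 666
student 1: 305
student 2: 305 + 666 = 971
student 3: 971 + 666 = 1637
student 4: 1637 + 666 = 2303
student 5: 2303 + 666 = 2969
student 6: 2969 + 666 = 3635
student 7: 3635 + 666 = 4301
student 8: 4301 + 666 = 4967
student 9: 4967 + 666 = 5633
student 10: 5633 + 666 = 6299
student 11: 6299 + 666 = 6965
student 12: 6965 + 666 = 7631
student 13: 7631 + 666 = 8297
student 14: 8297 + 666 = 8963
student 15: 8963 + 666 = 9629
student 16: 9629 + 666 = 10295
student 17: 10295 + 666 = 10961
student 18: 10961 + 666 = 11627
student 19: 11627 + 666 = 12293
student 20: 12293 + 666 = 12959
student 21: 12959 + 666 = 13625
student 22: 13625 + 666 = 14291
student 23: 14291 + 666 = 14957
student 24: 14957 + 666 = 15623
student 25: 15623 + 666 = 16289
student 26: 16289 + 666 = 16955
student 27: 16955 + 666 = 17621
student 28: 17621 + 666 = 18287
student 29: 18287 + 666 = 18953
student 30: 18953 + 666 = 19619
student 31: 19619 + 666 = 20285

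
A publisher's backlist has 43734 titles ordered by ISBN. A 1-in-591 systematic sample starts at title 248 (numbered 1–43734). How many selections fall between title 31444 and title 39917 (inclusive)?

k = 591
First selection ≥ 31444: 248 + ⌈(31444−248)/591⌉·591 = 248 + 53×591 = 31571
Last selection ≤ 39917: 248 + ⌊(39917−248)/591⌋·591 = 248 + 67×591 = 39845
Count = 67 − 53 + 1 = 15

15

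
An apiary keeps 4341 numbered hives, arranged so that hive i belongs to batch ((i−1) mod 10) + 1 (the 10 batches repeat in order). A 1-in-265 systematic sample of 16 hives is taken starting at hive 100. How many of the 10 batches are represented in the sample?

Consecutive selections differ by k = 265, so their batch numbers differ by 265 mod 10 = 5.
gcd(265, 10) = 5, so the sample visits 10/5 = 2 distinct residues mod 10.
Start 100 is batch 10; the batches hit are 5, 10.

2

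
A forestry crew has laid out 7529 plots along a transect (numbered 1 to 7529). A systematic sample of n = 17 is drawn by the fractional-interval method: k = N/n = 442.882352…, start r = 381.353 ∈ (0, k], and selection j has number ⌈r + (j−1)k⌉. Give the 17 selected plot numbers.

j=1: r + 0k = 381.353 → ⌈·⌉ = 382
j=2: r + 1k = 824.235352… → ⌈·⌉ = 825
j=3: r + 2k = 1267.117705… → ⌈·⌉ = 1268
j=4: r + 3k = 1710.000058… → ⌈·⌉ = 1711
j=5: r + 4k = 2152.882411… → ⌈·⌉ = 2153
j=6: r + 5k = 2595.764764… → ⌈·⌉ = 2596
j=7: r + 6k = 3038.647117… → ⌈·⌉ = 3039
j=8: r + 7k = 3481.529470… → ⌈·⌉ = 3482
j=9: r + 8k = 3924.411823… → ⌈·⌉ = 3925
j=10: r + 9k = 4367.294176… → ⌈·⌉ = 4368
j=11: r + 10k = 4810.176529… → ⌈·⌉ = 4811
j=12: r + 11k = 5253.058882… → ⌈·⌉ = 5254
j=13: r + 12k = 5695.941235… → ⌈·⌉ = 5696
j=14: r + 13k = 6138.823588… → ⌈·⌉ = 6139
j=15: r + 14k = 6581.705941… → ⌈·⌉ = 6582
j=16: r + 15k = 7024.588294… → ⌈·⌉ = 7025
j=17: r + 16k = 7467.470647… → ⌈·⌉ = 7468

382, 825, 1268, 1711, 2153, 2596, 3039, 3482, 3925, 4368, 4811, 5254, 5696, 6139, 6582, 7025, 7468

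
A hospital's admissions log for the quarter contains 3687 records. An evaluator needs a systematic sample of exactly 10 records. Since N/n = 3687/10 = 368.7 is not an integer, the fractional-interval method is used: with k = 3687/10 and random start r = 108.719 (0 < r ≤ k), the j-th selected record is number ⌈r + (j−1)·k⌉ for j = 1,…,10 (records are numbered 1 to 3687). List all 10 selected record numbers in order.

j=1: r + 0k = 108.719 → ⌈·⌉ = 109
j=2: r + 1k = 477.419 → ⌈·⌉ = 478
j=3: r + 2k = 846.119 → ⌈·⌉ = 847
j=4: r + 3k = 1214.819 → ⌈·⌉ = 1215
j=5: r + 4k = 1583.519 → ⌈·⌉ = 1584
j=6: r + 5k = 1952.219 → ⌈·⌉ = 1953
j=7: r + 6k = 2320.919 → ⌈·⌉ = 2321
j=8: r + 7k = 2689.619 → ⌈·⌉ = 2690
j=9: r + 8k = 3058.319 → ⌈·⌉ = 3059
j=10: r + 9k = 3427.019 → ⌈·⌉ = 3428

109, 478, 847, 1215, 1584, 1953, 2321, 2690, 3059, 3428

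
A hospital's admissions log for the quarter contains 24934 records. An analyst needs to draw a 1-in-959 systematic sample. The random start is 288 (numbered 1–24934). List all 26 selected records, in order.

record 1: 288
record 2: 288 + 959 = 1247
record 3: 1247 + 959 = 2206
record 4: 2206 + 959 = 3165
record 5: 3165 + 959 = 4124
record 6: 4124 + 959 = 5083
record 7: 5083 + 959 = 6042
record 8: 6042 + 959 = 7001
record 9: 7001 + 959 = 7960
record 10: 7960 + 959 = 8919
record 11: 8919 + 959 = 9878
record 12: 9878 + 959 = 10837
record 13: 10837 + 959 = 11796
record 14: 11796 + 959 = 12755
record 15: 12755 + 959 = 13714
record 16: 13714 + 959 = 14673
record 17: 14673 + 959 = 15632
record 18: 15632 + 959 = 16591
record 19: 16591 + 959 = 17550
record 20: 17550 + 959 = 18509
record 21: 18509 + 959 = 19468
record 22: 19468 + 959 = 20427
record 23: 20427 + 959 = 21386
record 24: 21386 + 959 = 22345
record 25: 22345 + 959 = 23304
record 26: 23304 + 959 = 24263

288, 1247, 2206, 3165, 4124, 5083, 6042, 7001, 7960, 8919, 9878, 10837, 11796, 12755, 13714, 14673, 15632, 16591, 17550, 18509, 19468, 20427, 21386, 22345, 23304, 24263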